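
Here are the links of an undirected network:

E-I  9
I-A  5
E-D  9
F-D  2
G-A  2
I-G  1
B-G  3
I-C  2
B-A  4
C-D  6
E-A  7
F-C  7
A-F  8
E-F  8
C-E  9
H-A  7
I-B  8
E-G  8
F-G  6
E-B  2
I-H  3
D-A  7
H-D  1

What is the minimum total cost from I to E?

6

Compare a few routes:
I - G - A - B - E: 1+2+4+2 = 9
I - G - E: 1+8 = 9
I - G - B - E: 1+3+2 = 6
I - E: 9 = 9
The minimum is 6 via I - G - B - E.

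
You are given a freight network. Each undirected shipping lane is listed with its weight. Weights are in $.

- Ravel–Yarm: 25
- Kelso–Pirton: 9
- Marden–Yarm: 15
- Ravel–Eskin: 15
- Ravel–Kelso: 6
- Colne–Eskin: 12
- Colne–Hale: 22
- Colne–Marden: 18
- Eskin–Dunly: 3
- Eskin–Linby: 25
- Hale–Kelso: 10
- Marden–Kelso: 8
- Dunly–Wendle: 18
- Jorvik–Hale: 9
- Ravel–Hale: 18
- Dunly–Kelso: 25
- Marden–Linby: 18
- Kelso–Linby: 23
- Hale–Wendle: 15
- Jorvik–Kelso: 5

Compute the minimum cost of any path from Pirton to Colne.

Enumerating some paths:
Pirton - Kelso - Hale - Colne: 9+10+22 = 41
Pirton - Kelso - Ravel - Eskin - Colne: 9+6+15+12 = 42
Pirton - Kelso - Jorvik - Hale - Colne: 9+5+9+22 = 45
Pirton - Kelso - Marden - Colne: 9+8+18 = 35
The minimum is $35 via Pirton - Kelso - Marden - Colne.

$35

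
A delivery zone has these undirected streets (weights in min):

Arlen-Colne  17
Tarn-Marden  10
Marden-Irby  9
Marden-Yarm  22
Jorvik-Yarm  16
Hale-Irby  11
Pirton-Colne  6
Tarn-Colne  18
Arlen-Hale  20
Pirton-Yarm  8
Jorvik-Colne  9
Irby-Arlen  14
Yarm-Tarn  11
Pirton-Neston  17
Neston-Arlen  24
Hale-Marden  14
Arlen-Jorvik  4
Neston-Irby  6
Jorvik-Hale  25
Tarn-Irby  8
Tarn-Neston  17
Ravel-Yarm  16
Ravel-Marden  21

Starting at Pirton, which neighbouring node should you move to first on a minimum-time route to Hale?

Candidate routes:
Pirton - Colne - Jorvik - Hale: 6+9+25 = 40
Pirton - Yarm - Tarn - Irby - Hale: 8+11+8+11 = 38
Pirton - Neston - Irby - Hale: 17+6+11 = 34
Pirton - Colne - Jorvik - Arlen - Hale: 6+9+4+20 = 39
The minimum is 34 min via Pirton - Neston - Irby - Hale.
So from Pirton the first move is to Neston.

Neston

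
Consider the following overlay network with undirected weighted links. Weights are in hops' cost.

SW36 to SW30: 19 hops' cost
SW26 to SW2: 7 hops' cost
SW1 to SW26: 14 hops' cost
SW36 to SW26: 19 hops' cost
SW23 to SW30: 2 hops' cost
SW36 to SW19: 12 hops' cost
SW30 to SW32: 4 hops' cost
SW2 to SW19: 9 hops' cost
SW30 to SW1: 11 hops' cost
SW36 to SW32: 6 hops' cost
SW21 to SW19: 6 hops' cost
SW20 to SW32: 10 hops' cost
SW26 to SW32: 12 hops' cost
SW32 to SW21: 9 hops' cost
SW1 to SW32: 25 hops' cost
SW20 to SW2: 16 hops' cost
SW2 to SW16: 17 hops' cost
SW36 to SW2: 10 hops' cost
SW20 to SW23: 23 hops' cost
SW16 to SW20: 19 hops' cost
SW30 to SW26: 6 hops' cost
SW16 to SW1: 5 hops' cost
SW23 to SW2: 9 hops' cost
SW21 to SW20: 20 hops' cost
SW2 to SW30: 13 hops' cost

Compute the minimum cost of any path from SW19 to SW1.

Candidate routes:
SW19 - SW2 - SW26 - SW1: 9+7+14 = 30
SW19 - SW2 - SW16 - SW1: 9+17+5 = 31
Cheapest is SW19 - SW2 - SW26 - SW1 at 30 hops' cost.

30 hops' cost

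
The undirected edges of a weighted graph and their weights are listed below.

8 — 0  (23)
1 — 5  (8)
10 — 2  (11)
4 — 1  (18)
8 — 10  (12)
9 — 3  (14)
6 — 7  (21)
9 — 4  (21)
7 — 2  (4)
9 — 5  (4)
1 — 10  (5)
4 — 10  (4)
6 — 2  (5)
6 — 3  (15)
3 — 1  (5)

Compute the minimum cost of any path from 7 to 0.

Enumerating some paths:
7 - 2 - 10 - 8 - 0: 4+11+12+23 = 50
7 - 2 - 6 - 3 - 1 - 10 - 8 - 0: 4+5+15+5+5+12+23 = 69
The minimum is 50 via 7 - 2 - 10 - 8 - 0.

50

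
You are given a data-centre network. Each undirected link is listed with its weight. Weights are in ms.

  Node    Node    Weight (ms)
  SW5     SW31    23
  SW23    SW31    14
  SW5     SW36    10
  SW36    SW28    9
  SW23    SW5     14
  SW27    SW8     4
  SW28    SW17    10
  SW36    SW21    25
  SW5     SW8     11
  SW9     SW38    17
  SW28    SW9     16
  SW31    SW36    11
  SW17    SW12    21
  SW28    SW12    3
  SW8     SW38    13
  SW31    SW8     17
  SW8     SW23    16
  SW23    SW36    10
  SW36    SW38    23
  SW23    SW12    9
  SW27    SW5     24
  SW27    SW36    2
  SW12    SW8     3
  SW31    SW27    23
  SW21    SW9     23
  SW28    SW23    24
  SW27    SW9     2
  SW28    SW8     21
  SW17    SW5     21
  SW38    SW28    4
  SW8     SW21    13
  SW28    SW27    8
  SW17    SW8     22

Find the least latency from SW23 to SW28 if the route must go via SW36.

Shortest SW23→SW36: SW23 → SW36 = 10
Shortest SW36→SW28: SW36 → SW28 = 9
Total via SW36: 10 + 9 = 19 ms.

19 ms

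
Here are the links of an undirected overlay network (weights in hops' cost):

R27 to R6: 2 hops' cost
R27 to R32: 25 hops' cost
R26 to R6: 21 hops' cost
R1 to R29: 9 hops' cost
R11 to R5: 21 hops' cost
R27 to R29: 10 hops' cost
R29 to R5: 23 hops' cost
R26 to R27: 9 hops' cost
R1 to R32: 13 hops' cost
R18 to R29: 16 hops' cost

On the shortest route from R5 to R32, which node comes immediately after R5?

Compare a few routes:
R5 → R29 → R27 → R32: 23+10+25 = 58
R5 → R29 → R1 → R32: 23+9+13 = 45
Cheapest is R5 → R29 → R1 → R32 at 45 hops' cost.
So from R5 the first move is to R29.

R29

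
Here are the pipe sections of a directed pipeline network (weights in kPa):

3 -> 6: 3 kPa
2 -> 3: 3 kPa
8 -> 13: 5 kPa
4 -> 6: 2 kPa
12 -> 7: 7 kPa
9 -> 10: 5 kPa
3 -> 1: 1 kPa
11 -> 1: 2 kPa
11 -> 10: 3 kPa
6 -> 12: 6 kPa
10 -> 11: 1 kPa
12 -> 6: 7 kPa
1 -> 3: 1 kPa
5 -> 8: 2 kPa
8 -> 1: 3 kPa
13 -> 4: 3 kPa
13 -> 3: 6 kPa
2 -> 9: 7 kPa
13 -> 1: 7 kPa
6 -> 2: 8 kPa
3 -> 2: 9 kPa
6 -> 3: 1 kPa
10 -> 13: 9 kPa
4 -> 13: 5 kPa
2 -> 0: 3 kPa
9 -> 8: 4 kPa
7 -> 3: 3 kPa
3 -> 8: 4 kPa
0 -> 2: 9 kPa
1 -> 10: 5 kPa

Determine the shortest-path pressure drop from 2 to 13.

12 kPa

Candidate routes:
2–3–8–13: 3+4+5 = 12
2–9–10–13: 7+5+9 = 21
2–3–1–10–13: 3+1+5+9 = 18
2–9–8–13: 7+4+5 = 16
The minimum is 12 kPa via 2–3–8–13.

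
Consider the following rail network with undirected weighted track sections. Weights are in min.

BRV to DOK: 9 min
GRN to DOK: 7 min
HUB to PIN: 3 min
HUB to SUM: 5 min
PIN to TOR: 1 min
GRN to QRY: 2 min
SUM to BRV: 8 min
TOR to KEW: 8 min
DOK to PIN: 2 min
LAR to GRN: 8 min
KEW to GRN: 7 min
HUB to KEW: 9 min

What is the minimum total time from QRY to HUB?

14 min

Running Dijkstra from QRY:
QRY: 0
GRN: 2  (via QRY)
KEW: 9  (via GRN)
DOK: 9  (via GRN)
LAR: 10  (via GRN)
PIN: 11  (via DOK)
TOR: 12  (via PIN)
HUB: 14  (via PIN)
Shortest route: QRY–GRN–DOK–PIN–HUB = 14 min.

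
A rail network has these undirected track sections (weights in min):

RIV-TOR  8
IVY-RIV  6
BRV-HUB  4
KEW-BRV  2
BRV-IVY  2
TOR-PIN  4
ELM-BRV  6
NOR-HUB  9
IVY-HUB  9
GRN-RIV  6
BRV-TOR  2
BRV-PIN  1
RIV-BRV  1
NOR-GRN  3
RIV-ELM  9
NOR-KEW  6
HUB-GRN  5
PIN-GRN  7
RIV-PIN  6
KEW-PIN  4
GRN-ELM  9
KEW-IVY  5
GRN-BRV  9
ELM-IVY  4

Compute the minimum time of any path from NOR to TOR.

Shortest distances from NOR:
NOR: 0
GRN: 3  (via NOR)
KEW: 6  (via NOR)
HUB: 8  (via GRN)
BRV: 8  (via KEW)
RIV: 9  (via GRN)
PIN: 9  (via BRV)
TOR: 10  (via BRV)
Shortest route: NOR → KEW → BRV → TOR = 10 min.

10 min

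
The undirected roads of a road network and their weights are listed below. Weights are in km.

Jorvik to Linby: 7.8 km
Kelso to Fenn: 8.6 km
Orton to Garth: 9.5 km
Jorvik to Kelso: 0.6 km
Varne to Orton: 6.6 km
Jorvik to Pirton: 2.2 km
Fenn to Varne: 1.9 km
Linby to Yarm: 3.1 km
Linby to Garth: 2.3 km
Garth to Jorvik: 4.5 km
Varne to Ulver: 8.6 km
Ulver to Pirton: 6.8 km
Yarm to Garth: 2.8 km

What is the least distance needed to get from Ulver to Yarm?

Shortest distances from Ulver:
Ulver: 0
Pirton: 6.8  (via Ulver)
Varne: 8.6  (via Ulver)
Jorvik: 9  (via Pirton)
Kelso: 9.6  (via Jorvik)
Fenn: 10.5  (via Varne)
Garth: 13.5  (via Jorvik)
Orton: 15.2  (via Varne)
Linby: 15.8  (via Garth)
Yarm: 16.3  (via Garth)
Shortest route: Ulver → Pirton → Jorvik → Garth → Yarm = 16.3 km.

16.3 km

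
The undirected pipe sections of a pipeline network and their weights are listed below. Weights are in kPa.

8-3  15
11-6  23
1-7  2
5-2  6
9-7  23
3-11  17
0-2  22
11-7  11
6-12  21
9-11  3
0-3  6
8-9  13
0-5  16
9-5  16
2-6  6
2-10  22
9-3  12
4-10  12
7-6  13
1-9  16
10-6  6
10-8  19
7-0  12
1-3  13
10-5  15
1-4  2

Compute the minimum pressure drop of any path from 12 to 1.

Candidate routes:
12 - 6 - 10 - 4 - 1: 21+6+12+2 = 41
12 - 6 - 11 - 7 - 1: 21+23+11+2 = 57
12 - 6 - 7 - 1: 21+13+2 = 36
12 - 6 - 2 - 5 - 10 - 4 - 1: 21+6+6+15+12+2 = 62
Cheapest is 12 - 6 - 7 - 1 at 36 kPa.

36 kPa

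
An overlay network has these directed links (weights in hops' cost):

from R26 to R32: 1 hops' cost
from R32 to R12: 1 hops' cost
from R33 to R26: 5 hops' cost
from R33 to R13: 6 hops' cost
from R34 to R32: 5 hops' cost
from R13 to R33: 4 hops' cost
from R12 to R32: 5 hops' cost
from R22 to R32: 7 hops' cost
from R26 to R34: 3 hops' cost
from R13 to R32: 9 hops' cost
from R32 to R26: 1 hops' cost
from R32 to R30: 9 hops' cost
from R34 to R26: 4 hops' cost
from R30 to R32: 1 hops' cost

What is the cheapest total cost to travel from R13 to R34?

12 hops' cost

Compare a few routes:
R13 - R33 - R26 - R34: 4+5+3 = 12
R13 - R32 - R26 - R34: 9+1+3 = 13
Cheapest is R13 - R33 - R26 - R34 at 12 hops' cost.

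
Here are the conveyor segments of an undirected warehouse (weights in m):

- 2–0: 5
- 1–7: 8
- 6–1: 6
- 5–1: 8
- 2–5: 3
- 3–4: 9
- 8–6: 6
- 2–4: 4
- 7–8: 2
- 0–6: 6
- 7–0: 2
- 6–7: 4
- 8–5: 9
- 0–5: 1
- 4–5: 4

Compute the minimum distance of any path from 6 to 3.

20 m

Settle nodes by increasing distance from 6:
6: 0
7: 4  (via 6)
0: 6  (via 6)
1: 6  (via 6)
8: 6  (via 6)
5: 7  (via 0)
2: 10  (via 5)
4: 11  (via 5)
3: 20  (via 4)
Shortest route: 6 → 0 → 5 → 4 → 3 = 20 m.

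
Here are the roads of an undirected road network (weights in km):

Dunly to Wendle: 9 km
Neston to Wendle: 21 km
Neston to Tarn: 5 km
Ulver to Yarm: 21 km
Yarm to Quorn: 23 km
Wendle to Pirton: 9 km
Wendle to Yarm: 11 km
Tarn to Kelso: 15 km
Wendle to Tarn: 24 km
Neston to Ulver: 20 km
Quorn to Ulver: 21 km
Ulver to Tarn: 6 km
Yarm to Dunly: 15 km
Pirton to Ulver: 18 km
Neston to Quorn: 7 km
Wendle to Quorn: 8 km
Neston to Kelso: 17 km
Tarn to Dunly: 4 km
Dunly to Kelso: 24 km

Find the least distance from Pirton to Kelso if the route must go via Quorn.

41 km

Best Pirton to Quorn: Pirton → Wendle → Quorn costing 17
Shortest Quorn→Kelso: Quorn → Neston → Kelso = 24
Total via Quorn: 17 + 24 = 41 km.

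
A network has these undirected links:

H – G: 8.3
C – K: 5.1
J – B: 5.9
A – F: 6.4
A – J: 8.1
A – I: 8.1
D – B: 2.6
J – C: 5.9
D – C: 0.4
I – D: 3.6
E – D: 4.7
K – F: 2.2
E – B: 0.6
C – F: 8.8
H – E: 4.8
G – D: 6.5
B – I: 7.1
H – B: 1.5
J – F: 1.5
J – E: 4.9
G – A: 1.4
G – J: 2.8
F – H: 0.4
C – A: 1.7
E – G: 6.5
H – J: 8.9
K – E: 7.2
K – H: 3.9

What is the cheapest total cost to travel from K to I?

9.1

Compare a few routes:
K - F - H - B - I: 2.2+0.4+1.5+7.1 = 11.2
K - C - D - I: 5.1+0.4+3.6 = 9.1
K - F - H - B - D - I: 2.2+0.4+1.5+2.6+3.6 = 10.3
The minimum is 9.1 via K - C - D - I.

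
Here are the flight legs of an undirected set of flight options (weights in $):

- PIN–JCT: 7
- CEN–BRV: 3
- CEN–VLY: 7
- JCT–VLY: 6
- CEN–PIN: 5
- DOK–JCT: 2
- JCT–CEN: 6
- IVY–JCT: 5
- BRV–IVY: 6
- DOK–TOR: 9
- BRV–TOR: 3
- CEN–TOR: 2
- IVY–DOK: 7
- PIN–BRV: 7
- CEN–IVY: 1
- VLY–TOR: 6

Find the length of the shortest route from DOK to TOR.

$9

Shortest distances from DOK:
DOK: 0
JCT: 2  (via DOK)
IVY: 7  (via DOK)
CEN: 8  (via JCT)
VLY: 8  (via JCT)
TOR: 9  (via DOK)
Shortest route: DOK → TOR = $9.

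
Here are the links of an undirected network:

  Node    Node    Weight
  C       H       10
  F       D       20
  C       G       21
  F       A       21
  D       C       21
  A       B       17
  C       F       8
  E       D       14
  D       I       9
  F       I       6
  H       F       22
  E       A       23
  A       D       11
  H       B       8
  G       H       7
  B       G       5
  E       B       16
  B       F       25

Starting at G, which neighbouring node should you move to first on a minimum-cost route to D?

Compare a few routes:
G–B–E–D: 5+16+14 = 35
G–H–C–F–I–D: 7+10+8+6+9 = 40
G–B–A–D: 5+17+11 = 33
G–H–C–D: 7+10+21 = 38
Cheapest is G–B–A–D at 33.
So from G the first move is to B.

B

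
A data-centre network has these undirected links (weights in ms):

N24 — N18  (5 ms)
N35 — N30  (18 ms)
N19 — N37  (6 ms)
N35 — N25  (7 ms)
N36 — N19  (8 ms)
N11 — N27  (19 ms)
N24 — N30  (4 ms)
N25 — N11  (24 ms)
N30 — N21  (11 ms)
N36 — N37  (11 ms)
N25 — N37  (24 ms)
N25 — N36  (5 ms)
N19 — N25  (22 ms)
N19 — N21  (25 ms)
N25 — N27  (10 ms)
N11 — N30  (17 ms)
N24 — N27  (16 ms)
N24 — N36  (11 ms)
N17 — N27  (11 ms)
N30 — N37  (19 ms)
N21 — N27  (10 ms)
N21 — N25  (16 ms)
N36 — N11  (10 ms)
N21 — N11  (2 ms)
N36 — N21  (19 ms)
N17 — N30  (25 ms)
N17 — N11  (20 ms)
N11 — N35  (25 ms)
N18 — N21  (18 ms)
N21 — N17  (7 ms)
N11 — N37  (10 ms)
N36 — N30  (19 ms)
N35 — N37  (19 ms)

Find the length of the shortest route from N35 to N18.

27 ms

Shortest distances from N35:
N35: 0
N25: 7  (via N35)
N36: 12  (via N25)
N27: 17  (via N25)
N30: 18  (via N35)
N37: 19  (via N35)
N19: 20  (via N36)
N11: 22  (via N36)
N24: 22  (via N30)
N21: 23  (via N25)
N18: 27  (via N24)
Shortest route: N35–N30–N24–N18 = 27 ms.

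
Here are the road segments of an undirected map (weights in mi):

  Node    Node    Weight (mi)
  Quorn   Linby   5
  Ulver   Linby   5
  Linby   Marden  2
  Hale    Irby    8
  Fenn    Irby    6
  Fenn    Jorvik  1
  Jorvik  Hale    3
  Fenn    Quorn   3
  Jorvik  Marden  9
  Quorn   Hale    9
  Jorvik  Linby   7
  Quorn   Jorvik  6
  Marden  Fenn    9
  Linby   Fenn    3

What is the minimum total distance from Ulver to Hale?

Shortest distances from Ulver:
Ulver: 0
Linby: 5  (via Ulver)
Marden: 7  (via Linby)
Fenn: 8  (via Linby)
Jorvik: 9  (via Fenn)
Quorn: 10  (via Linby)
Hale: 12  (via Jorvik)
Shortest route: Ulver–Linby–Fenn–Jorvik–Hale = 12 mi.

12 mi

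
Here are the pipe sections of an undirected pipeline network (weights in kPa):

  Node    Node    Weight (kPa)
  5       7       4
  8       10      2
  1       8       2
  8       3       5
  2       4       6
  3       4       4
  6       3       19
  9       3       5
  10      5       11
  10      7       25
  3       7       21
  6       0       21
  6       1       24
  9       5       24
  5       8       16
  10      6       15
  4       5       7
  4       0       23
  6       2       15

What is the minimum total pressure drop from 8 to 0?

Settle nodes by increasing distance from 8:
8: 0
1: 2  (via 8)
10: 2  (via 8)
3: 5  (via 8)
4: 9  (via 3)
9: 10  (via 3)
5: 13  (via 10)
2: 15  (via 4)
6: 17  (via 10)
7: 17  (via 5)
0: 32  (via 4)
Shortest route: 8 → 3 → 4 → 0 = 32 kPa.

32 kPa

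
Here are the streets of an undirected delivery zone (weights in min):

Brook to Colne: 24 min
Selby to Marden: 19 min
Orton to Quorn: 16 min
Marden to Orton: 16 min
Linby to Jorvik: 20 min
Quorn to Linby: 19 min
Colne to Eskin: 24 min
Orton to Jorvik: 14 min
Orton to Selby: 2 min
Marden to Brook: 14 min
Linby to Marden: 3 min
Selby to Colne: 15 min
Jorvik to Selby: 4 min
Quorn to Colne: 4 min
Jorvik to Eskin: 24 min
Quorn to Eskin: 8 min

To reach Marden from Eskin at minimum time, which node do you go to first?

Quorn

Compare a few routes:
Eskin → Quorn → Orton → Marden: 8+16+16 = 40
Eskin → Quorn → Linby → Marden: 8+19+3 = 30
Eskin → Quorn → Colne → Selby → Orton → Marden: 8+4+15+2+16 = 45
The minimum is 30 min via Eskin → Quorn → Linby → Marden.
So from Eskin the first move is to Quorn.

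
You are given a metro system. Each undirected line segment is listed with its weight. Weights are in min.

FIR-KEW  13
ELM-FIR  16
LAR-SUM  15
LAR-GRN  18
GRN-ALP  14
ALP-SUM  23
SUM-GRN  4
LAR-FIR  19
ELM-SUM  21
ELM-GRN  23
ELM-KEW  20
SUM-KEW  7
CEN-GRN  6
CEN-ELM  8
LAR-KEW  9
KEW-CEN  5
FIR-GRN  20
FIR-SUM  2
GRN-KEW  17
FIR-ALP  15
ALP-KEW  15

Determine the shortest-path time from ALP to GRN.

14 min

Enumerating some paths:
ALP → FIR → SUM → GRN: 15+2+4 = 21
ALP → GRN: 14 = 14
Cheapest is ALP → GRN at 14 min.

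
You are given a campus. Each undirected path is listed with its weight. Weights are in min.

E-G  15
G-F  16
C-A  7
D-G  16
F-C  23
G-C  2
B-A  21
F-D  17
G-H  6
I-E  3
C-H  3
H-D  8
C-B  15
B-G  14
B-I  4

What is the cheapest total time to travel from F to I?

34 min

Settle nodes by increasing distance from F:
F: 0
G: 16  (via F)
D: 17  (via F)
C: 18  (via G)
H: 21  (via C)
A: 25  (via C)
B: 30  (via G)
E: 31  (via G)
I: 34  (via B)
Shortest route: F–G–B–I = 34 min.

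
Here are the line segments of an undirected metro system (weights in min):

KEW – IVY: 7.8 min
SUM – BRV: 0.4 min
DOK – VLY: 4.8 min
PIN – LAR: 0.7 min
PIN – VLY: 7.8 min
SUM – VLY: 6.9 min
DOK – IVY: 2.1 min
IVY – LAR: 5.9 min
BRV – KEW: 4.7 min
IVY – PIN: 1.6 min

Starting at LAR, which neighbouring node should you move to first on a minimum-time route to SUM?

PIN

Compare a few routes:
LAR–PIN–IVY–DOK–VLY–SUM: 0.7+1.6+2.1+4.8+6.9 = 16.1
LAR–PIN–VLY–SUM: 0.7+7.8+6.9 = 15.4
LAR–IVY–KEW–BRV–SUM: 5.9+7.8+4.7+0.4 = 18.8
LAR–PIN–IVY–KEW–BRV–SUM: 0.7+1.6+7.8+4.7+0.4 = 15.2
The minimum is 15.2 min via LAR–PIN–IVY–KEW–BRV–SUM.
So from LAR the first move is to PIN.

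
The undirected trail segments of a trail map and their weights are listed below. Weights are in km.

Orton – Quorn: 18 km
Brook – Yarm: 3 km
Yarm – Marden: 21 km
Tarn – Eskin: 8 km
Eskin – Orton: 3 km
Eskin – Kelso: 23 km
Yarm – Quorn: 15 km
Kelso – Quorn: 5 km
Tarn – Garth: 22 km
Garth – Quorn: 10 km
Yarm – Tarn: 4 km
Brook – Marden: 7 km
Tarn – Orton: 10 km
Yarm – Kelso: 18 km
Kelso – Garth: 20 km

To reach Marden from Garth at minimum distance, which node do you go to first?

Quorn

Enumerating some paths:
Garth–Tarn–Yarm–Brook–Marden: 22+4+3+7 = 36
Garth–Quorn–Kelso–Yarm–Brook–Marden: 10+5+18+3+7 = 43
Garth–Quorn–Yarm–Brook–Marden: 10+15+3+7 = 35
Garth–Quorn–Yarm–Marden: 10+15+21 = 46
The minimum is 35 km via Garth–Quorn–Yarm–Brook–Marden.
So from Garth the first move is to Quorn.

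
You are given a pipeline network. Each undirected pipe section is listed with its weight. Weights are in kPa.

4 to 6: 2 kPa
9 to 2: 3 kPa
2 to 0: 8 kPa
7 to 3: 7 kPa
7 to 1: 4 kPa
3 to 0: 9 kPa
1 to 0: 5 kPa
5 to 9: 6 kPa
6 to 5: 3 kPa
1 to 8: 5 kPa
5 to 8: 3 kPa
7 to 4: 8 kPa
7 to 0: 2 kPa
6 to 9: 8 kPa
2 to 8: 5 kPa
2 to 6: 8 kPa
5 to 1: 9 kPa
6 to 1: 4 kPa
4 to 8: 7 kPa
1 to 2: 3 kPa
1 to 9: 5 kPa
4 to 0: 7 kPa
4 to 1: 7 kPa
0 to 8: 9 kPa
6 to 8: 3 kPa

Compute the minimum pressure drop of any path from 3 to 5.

18 kPa

Running Dijkstra from 3:
3: 0
7: 7  (via 3)
0: 9  (via 3)
1: 11  (via 7)
2: 14  (via 1)
4: 15  (via 7)
6: 15  (via 1)
8: 16  (via 1)
9: 16  (via 1)
5: 18  (via 6)
Shortest route: 3 → 7 → 1 → 6 → 5 = 18 kPa.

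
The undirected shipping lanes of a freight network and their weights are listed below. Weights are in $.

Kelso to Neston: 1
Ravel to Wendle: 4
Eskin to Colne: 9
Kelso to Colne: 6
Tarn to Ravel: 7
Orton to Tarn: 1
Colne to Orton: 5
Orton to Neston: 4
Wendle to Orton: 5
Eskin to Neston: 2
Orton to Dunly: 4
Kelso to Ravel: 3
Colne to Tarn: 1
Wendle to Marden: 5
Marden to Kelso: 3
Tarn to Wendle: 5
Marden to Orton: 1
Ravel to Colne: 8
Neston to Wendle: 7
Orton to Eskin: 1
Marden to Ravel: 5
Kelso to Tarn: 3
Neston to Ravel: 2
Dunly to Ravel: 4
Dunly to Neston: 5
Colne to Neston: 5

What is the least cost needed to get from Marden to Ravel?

Candidate routes:
Marden–Kelso–Ravel: 3+3 = 6
Marden–Ravel: 5 = 5
Cheapest is Marden–Ravel at $5.

$5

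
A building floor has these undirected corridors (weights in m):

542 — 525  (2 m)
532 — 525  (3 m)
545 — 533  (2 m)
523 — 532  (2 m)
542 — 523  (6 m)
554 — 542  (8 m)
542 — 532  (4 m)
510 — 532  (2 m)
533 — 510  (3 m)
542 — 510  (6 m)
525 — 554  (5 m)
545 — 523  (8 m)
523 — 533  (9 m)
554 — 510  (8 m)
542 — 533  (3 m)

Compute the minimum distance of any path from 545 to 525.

7 m

Enumerating some paths:
545 - 533 - 510 - 532 - 525: 2+3+2+3 = 10
545 - 533 - 542 - 525: 2+3+2 = 7
545 - 533 - 542 - 532 - 525: 2+3+4+3 = 12
The minimum is 7 m via 545 - 533 - 542 - 525.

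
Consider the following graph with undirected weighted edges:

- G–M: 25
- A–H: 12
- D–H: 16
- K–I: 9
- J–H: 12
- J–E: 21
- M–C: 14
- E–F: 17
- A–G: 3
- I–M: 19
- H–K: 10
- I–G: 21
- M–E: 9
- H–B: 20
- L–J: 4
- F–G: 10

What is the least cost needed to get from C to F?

Running Dijkstra from C:
C: 0
M: 14  (via C)
E: 23  (via M)
I: 33  (via M)
G: 39  (via M)
F: 40  (via E)
Shortest route: C–M–E–F = 40.

40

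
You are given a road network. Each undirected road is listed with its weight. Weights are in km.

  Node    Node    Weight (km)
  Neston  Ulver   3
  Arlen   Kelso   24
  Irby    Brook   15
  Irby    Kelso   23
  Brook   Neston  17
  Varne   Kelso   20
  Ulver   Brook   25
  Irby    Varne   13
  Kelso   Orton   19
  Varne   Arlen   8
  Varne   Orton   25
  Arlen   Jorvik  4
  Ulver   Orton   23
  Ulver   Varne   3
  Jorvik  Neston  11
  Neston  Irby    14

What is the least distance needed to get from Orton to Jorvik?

37 km

Running Dijkstra from Orton:
Orton: 0
Kelso: 19  (via Orton)
Ulver: 23  (via Orton)
Varne: 25  (via Orton)
Neston: 26  (via Ulver)
Arlen: 33  (via Varne)
Jorvik: 37  (via Neston)
Shortest route: Orton → Ulver → Neston → Jorvik = 37 km.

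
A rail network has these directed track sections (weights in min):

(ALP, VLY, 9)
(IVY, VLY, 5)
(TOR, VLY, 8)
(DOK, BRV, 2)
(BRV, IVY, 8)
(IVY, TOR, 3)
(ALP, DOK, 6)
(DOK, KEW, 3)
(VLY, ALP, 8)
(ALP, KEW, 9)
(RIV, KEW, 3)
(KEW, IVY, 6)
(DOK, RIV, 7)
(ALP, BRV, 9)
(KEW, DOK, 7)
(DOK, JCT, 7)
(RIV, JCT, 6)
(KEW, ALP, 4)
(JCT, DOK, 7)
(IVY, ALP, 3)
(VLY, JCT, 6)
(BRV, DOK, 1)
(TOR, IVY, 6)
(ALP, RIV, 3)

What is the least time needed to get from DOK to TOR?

Enumerating some paths:
DOK → BRV → IVY → TOR: 2+8+3 = 13
DOK → RIV → KEW → IVY → TOR: 7+3+6+3 = 19
DOK → KEW → IVY → TOR: 3+6+3 = 12
The minimum is 12 min via DOK → KEW → IVY → TOR.

12 min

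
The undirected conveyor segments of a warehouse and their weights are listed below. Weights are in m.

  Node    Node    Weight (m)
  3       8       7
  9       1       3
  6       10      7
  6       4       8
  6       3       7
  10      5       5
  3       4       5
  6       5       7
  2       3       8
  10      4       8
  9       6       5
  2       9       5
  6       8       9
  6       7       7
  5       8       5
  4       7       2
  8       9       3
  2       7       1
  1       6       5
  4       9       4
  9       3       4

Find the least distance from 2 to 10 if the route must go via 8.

18 m

Best 2 to 8: 2–9–8 costing 8
Shortest 8→10: 8–5–10 = 10
Total via 8: 8 + 10 = 18 m.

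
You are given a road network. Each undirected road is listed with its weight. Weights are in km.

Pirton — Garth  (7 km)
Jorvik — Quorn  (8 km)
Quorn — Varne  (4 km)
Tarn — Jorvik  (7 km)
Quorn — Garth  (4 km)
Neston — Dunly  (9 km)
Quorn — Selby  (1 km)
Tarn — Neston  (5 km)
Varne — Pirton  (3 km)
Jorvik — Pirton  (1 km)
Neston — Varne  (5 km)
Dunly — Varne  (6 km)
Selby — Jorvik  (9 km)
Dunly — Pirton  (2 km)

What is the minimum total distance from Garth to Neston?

13 km

Enumerating some paths:
Garth–Pirton–Dunly–Varne–Neston: 7+2+6+5 = 20
Garth–Quorn–Varne–Neston: 4+4+5 = 13
Garth–Pirton–Dunly–Neston: 7+2+9 = 18
Garth–Pirton–Varne–Neston: 7+3+5 = 15
The minimum is 13 km via Garth–Quorn–Varne–Neston.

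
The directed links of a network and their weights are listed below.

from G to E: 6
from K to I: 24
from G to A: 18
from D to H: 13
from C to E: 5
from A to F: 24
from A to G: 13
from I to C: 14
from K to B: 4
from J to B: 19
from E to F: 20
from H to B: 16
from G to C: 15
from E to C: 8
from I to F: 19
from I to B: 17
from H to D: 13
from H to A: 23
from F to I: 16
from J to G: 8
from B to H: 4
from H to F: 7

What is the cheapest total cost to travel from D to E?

55

Candidate routes:
D - H - A - G - C - E: 13+23+13+15+5 = 69
D - H - A - G - E: 13+23+13+6 = 55
Cheapest is D - H - A - G - E at 55.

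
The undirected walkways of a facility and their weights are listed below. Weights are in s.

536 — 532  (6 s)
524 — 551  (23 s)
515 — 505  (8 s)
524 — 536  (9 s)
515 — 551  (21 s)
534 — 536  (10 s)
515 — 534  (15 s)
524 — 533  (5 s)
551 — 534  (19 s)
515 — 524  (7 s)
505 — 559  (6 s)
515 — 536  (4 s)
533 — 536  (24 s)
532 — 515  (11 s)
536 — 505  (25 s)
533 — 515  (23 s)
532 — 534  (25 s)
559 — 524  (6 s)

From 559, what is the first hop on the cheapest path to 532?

524

Compare a few routes:
559 → 524 → 536 → 532: 6+9+6 = 21
559 → 524 → 515 → 536 → 532: 6+7+4+6 = 23
Cheapest is 559 → 524 → 536 → 532 at 21 s.
So from 559 the first move is to 524.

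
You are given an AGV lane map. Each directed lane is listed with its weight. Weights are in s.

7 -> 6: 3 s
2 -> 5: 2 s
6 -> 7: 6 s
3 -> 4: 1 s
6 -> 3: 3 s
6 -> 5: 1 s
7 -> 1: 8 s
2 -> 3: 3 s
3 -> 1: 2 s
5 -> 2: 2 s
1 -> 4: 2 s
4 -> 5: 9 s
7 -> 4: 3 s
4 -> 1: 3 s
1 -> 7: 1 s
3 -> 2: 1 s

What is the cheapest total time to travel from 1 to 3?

Settle nodes by increasing distance from 1:
1: 0
7: 1  (via 1)
4: 2  (via 1)
6: 4  (via 7)
5: 5  (via 6)
2: 7  (via 5)
3: 7  (via 6)
Shortest route: 1 → 7 → 6 → 3 = 7 s.

7 s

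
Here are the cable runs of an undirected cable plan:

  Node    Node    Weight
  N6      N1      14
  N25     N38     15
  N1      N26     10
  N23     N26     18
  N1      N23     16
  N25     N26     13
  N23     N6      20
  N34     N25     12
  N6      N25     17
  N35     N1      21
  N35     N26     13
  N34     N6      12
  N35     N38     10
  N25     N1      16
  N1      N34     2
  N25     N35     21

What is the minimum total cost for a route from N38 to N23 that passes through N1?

45

Shortest N38→N1: N38–N25–N34–N1 = 29
Best N1 to N23: N1–N23 costing 16
Total via N1: 29 + 16 = 45.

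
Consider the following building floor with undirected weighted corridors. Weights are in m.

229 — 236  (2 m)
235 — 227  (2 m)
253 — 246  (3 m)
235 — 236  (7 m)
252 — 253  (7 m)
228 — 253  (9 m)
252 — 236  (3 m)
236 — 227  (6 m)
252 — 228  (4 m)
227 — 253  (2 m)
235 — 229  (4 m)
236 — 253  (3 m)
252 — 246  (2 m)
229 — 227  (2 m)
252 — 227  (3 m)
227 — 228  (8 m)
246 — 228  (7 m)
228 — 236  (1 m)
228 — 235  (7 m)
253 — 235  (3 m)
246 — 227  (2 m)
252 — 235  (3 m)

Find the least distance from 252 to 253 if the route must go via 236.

6 m

Shortest 252→236: 252 → 236 = 3
Shortest 236→253: 236 → 253 = 3
Total via 236: 3 + 3 = 6 m.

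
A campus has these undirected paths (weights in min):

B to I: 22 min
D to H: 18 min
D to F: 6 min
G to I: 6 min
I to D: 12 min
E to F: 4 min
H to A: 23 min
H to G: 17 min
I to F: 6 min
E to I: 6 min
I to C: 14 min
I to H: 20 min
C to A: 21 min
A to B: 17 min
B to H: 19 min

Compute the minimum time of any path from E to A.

Shortest distances from E:
E: 0
F: 4  (via E)
I: 6  (via E)
D: 10  (via F)
G: 12  (via I)
C: 20  (via I)
H: 26  (via I)
B: 28  (via I)
A: 41  (via C)
Shortest route: E–I–C–A = 41 min.

41 min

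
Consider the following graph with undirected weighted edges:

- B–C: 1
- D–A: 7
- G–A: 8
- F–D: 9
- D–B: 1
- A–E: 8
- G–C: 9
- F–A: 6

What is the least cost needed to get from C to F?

Candidate routes:
C–G–A–F: 9+8+6 = 23
C–B–D–A–F: 1+1+7+6 = 15
C–B–D–F: 1+1+9 = 11
Cheapest is C–B–D–F at 11.

11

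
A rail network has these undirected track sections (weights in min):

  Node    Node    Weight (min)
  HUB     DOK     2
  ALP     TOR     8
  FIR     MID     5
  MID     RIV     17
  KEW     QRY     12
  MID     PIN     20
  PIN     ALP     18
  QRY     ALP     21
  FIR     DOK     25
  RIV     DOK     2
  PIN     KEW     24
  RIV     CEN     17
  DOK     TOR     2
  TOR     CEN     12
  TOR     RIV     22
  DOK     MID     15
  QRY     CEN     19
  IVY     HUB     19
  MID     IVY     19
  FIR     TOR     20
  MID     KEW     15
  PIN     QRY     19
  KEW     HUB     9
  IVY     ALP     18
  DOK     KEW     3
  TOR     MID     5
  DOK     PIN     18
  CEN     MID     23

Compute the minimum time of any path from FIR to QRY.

27 min

Candidate routes:
FIR - MID - TOR - DOK - KEW - QRY: 5+5+2+3+12 = 27
FIR - MID - KEW - QRY: 5+15+12 = 32
FIR - MID - TOR - DOK - HUB - KEW - QRY: 5+5+2+2+9+12 = 35
The minimum is 27 min via FIR - MID - TOR - DOK - KEW - QRY.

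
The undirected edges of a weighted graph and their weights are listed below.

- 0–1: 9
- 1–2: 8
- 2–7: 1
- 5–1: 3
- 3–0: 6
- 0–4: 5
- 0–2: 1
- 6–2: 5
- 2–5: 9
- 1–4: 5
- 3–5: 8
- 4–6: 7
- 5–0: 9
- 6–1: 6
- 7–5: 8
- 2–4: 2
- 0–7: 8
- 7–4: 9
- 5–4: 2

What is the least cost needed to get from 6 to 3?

Shortest distances from 6:
6: 0
2: 5  (via 6)
0: 6  (via 2)
1: 6  (via 6)
7: 6  (via 2)
4: 7  (via 6)
5: 9  (via 1)
3: 12  (via 0)
Shortest route: 6–2–0–3 = 12.

12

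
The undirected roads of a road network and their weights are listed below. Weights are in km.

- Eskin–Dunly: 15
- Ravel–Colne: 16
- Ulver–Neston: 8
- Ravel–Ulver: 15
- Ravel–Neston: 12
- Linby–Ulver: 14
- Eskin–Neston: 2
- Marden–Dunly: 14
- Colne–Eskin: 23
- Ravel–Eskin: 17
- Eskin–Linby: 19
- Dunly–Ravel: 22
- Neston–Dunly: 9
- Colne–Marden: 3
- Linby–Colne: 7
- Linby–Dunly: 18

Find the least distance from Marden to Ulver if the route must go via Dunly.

Best Marden to Dunly: Marden–Dunly costing 14
Shortest Dunly→Ulver: Dunly–Neston–Ulver = 17
Total via Dunly: 14 + 17 = 31 km.

31 km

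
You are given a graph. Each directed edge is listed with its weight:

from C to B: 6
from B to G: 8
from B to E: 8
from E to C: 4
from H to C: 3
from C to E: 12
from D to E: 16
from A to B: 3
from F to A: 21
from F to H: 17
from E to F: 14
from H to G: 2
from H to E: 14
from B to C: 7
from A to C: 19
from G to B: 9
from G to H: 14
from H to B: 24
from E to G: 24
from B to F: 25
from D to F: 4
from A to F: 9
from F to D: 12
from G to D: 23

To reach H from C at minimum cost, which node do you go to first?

Compare a few routes:
C–B–G–H: 6+8+14 = 28
C–B–F–H: 6+25+17 = 48
C–E–F–H: 12+14+17 = 43
C–B–E–F–H: 6+8+14+17 = 45
Cheapest is C–B–G–H at 28.
So from C the first move is to B.

B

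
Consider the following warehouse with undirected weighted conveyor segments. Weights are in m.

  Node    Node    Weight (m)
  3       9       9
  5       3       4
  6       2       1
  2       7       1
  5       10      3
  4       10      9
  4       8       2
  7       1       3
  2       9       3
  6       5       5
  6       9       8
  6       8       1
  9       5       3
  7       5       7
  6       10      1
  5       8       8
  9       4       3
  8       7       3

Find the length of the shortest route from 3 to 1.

Shortest distances from 3:
3: 0
5: 4  (via 3)
9: 7  (via 5)
10: 7  (via 5)
6: 8  (via 10)
2: 9  (via 6)
8: 9  (via 6)
4: 10  (via 9)
7: 10  (via 2)
1: 13  (via 7)
Shortest route: 3–5–10–6–2–7–1 = 13 m.

13 m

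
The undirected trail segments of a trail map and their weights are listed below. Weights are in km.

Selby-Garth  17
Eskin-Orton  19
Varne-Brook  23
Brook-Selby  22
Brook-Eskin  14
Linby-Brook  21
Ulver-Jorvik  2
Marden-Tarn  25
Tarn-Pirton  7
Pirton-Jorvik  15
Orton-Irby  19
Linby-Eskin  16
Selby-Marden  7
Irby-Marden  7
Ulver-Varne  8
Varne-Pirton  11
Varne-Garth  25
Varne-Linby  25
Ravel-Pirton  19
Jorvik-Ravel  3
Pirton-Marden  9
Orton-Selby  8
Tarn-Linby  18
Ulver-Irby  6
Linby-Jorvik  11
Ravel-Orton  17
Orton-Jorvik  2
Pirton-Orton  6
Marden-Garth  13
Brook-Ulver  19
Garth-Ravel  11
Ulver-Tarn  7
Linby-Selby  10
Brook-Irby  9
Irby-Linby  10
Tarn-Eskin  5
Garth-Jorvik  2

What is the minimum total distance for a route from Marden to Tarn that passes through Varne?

35 km

Shortest Marden→Varne: Marden–Pirton–Varne = 20
Shortest Varne→Tarn: Varne–Ulver–Tarn = 15
Total via Varne: 20 + 15 = 35 km.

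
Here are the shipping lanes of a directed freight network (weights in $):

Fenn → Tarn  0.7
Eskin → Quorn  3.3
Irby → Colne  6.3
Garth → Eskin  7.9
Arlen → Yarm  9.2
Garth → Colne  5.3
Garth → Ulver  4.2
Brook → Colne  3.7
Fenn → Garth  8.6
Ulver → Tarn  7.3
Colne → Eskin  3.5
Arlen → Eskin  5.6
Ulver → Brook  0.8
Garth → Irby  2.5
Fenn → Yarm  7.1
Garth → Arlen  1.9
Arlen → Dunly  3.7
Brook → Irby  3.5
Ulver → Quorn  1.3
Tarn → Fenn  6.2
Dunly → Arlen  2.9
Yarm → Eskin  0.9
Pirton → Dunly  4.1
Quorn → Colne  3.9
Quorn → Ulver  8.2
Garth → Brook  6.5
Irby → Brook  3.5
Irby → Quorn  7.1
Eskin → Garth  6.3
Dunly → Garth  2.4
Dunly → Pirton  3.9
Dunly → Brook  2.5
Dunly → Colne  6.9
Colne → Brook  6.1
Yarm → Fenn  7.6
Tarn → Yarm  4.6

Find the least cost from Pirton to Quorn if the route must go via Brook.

Best Pirton to Brook: Pirton–Dunly–Brook costing 6.6
Shortest Brook→Quorn: Brook–Colne–Eskin–Quorn = 10.5
Total via Brook: 6.6 + 10.5 = $17.1.

$17.1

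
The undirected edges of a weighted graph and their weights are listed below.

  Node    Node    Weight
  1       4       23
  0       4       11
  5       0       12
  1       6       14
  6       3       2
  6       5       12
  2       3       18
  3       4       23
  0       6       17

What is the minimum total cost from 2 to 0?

Shortest distances from 2:
2: 0
3: 18  (via 2)
6: 20  (via 3)
5: 32  (via 6)
1: 34  (via 6)
0: 37  (via 6)
Shortest route: 2 → 3 → 6 → 0 = 37.

37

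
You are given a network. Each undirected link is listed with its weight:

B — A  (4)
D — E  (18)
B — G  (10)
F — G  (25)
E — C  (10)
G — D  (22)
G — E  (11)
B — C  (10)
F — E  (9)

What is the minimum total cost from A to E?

Shortest distances from A:
A: 0
B: 4  (via A)
C: 14  (via B)
G: 14  (via B)
E: 24  (via C)
Shortest route: A → B → C → E = 24.

24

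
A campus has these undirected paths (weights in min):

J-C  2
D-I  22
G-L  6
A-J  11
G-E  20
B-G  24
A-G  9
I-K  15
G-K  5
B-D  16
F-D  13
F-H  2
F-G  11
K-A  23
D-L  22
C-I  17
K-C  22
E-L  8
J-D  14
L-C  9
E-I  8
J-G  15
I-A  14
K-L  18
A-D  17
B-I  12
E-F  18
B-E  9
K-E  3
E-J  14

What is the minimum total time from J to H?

28 min

Compare a few routes:
J → D → F → H: 14+13+2 = 29
J → G → F → H: 15+11+2 = 28
Cheapest is J → G → F → H at 28 min.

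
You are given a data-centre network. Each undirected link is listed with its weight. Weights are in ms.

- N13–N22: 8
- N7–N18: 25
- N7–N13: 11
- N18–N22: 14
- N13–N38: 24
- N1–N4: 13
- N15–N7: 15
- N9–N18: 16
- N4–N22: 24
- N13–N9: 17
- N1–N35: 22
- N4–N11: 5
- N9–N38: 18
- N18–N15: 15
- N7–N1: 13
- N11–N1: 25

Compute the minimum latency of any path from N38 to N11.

61 ms

Candidate routes:
N38–N9–N13–N22–N4–N11: 18+17+8+24+5 = 72
N38–N13–N22–N4–N11: 24+8+24+5 = 61
N38–N13–N7–N1–N4–N11: 24+11+13+13+5 = 66
Cheapest is N38–N13–N22–N4–N11 at 61 ms.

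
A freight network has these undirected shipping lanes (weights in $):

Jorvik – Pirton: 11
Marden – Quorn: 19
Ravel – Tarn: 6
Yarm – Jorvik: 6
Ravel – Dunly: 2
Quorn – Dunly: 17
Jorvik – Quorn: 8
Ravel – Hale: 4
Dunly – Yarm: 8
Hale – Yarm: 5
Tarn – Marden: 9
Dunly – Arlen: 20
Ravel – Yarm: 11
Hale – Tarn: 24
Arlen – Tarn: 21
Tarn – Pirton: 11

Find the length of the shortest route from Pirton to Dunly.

Candidate routes:
Pirton → Tarn → Ravel → Dunly: 11+6+2 = 19
Pirton → Jorvik → Yarm → Dunly: 11+6+8 = 25
The minimum is $19 via Pirton → Tarn → Ravel → Dunly.

$19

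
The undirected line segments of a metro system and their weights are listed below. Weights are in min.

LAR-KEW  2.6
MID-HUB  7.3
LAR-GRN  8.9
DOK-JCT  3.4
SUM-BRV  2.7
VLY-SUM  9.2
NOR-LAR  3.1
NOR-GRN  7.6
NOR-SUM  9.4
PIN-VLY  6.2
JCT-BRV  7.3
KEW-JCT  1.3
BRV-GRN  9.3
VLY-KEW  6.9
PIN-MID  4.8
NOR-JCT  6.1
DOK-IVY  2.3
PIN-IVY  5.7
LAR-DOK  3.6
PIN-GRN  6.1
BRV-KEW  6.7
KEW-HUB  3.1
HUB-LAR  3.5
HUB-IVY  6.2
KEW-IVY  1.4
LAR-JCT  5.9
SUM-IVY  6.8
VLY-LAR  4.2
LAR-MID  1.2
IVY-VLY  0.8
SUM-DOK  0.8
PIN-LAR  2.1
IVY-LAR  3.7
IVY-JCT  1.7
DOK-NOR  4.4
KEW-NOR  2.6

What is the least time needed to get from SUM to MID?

5.6 min

Shortest distances from SUM:
SUM: 0
DOK: 0.8  (via SUM)
BRV: 2.7  (via SUM)
IVY: 3.1  (via DOK)
VLY: 3.9  (via IVY)
JCT: 4.2  (via DOK)
LAR: 4.4  (via DOK)
KEW: 4.5  (via IVY)
NOR: 5.2  (via DOK)
MID: 5.6  (via LAR)
Shortest route: SUM–DOK–LAR–MID = 5.6 min.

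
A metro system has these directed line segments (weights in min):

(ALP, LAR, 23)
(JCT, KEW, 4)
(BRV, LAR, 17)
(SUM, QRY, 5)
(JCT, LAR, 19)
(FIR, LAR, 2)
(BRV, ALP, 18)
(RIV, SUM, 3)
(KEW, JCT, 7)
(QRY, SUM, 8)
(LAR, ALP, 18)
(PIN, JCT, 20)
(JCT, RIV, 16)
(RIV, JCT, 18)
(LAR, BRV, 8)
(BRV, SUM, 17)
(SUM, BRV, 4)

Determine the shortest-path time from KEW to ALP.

Settle nodes by increasing distance from KEW:
KEW: 0
JCT: 7  (via KEW)
RIV: 23  (via JCT)
SUM: 26  (via RIV)
LAR: 26  (via JCT)
BRV: 30  (via SUM)
QRY: 31  (via SUM)
ALP: 44  (via LAR)
Shortest route: KEW → JCT → LAR → ALP = 44 min.

44 min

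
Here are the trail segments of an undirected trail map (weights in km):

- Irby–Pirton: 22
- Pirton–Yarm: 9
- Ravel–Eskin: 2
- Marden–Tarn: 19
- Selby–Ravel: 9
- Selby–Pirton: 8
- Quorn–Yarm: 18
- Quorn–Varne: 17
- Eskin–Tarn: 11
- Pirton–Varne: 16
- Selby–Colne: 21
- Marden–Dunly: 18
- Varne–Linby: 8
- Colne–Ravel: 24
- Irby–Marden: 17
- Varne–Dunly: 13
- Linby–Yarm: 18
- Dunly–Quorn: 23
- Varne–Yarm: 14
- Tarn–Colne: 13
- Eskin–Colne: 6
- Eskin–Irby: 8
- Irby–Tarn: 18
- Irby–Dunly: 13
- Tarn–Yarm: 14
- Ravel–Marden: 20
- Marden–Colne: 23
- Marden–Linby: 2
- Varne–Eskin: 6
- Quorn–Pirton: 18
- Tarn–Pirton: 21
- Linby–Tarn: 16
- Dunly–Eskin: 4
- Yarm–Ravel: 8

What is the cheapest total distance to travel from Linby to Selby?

25 km

Candidate routes:
Linby - Marden - Ravel - Selby: 2+20+9 = 31
Linby - Varne - Eskin - Ravel - Selby: 8+6+2+9 = 25
The minimum is 25 km via Linby - Varne - Eskin - Ravel - Selby.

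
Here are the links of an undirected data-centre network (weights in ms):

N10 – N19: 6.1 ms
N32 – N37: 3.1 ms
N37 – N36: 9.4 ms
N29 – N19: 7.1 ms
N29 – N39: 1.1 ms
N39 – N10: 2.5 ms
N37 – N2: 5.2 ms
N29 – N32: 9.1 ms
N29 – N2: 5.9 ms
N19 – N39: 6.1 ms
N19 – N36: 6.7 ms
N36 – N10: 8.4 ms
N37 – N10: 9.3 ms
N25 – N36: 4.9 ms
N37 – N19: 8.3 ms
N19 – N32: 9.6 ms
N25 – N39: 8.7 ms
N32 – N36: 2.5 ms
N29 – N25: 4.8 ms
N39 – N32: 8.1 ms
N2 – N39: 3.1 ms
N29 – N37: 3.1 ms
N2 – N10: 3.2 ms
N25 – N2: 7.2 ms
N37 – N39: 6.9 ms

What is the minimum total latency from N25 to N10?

Settle nodes by increasing distance from N25:
N25: 0
N29: 4.8  (via N25)
N36: 4.9  (via N25)
N39: 5.9  (via N29)
N2: 7.2  (via N25)
N32: 7.4  (via N36)
N37: 7.9  (via N29)
N10: 8.4  (via N39)
Shortest route: N25–N29–N39–N10 = 8.4 ms.

8.4 ms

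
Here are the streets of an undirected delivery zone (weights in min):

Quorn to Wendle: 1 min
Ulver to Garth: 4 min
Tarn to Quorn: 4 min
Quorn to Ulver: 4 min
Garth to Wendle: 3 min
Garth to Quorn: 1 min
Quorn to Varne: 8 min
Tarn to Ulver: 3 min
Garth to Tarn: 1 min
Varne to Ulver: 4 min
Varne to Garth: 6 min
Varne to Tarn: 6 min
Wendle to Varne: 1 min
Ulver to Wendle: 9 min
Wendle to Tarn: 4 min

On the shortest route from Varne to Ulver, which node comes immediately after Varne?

Ulver

Enumerating some paths:
Varne–Wendle–Quorn–Garth–Tarn–Ulver: 1+1+1+1+3 = 7
Varne–Ulver: 4 = 4
Varne–Wendle–Quorn–Ulver: 1+1+4 = 6
Cheapest is Varne–Ulver at 4 min.
So from Varne the first move is to Ulver.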